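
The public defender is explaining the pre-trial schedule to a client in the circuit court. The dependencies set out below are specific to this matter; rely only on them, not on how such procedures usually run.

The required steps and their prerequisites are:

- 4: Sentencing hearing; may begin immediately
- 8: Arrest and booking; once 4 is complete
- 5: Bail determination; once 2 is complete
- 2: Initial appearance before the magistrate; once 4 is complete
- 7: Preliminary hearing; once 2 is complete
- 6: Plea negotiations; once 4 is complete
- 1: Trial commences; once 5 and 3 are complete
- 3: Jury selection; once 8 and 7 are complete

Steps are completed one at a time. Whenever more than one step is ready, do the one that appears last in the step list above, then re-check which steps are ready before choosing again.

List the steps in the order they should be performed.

4 6 2 7 5 8 3 1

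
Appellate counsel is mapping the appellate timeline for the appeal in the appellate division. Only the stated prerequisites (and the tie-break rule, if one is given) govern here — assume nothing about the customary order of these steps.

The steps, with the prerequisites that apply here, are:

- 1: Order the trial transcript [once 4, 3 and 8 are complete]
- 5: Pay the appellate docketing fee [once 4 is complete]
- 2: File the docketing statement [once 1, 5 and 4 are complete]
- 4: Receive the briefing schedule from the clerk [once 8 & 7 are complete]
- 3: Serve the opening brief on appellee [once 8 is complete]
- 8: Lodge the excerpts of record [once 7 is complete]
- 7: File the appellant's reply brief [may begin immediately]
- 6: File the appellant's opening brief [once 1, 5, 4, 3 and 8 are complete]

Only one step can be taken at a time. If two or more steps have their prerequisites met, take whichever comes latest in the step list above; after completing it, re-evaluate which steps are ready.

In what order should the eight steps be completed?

7, 8, 3, 4, 5, 1, 6, 2

7 has no prerequisites → 7 first.
Next only 8 has its prerequisites met → 8.
Ready: 3 and 4. 3 is listed later → 3.
4 needed 7 and 8, now all done → 4.
Now 5 and 1 have their prerequisites met. 5 is listed later, so 5 next.
1 needed 8, 3 and 4, now all done → 1.
Now 6 and 2 have their prerequisites met. 6 is listed later, so 6 next.
2 needed 4, 5 and 1, now all done → 2.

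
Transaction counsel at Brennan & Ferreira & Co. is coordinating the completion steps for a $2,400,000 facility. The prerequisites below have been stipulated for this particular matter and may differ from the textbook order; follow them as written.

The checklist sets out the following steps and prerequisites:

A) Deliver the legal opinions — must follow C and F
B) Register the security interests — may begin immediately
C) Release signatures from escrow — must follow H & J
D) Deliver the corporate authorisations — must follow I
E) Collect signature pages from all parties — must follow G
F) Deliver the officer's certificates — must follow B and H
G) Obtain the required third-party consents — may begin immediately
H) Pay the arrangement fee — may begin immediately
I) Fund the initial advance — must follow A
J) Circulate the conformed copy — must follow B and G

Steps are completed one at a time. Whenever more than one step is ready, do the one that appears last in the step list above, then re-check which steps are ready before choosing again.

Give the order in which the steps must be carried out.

H, G, E, B, J, F, C, A, I, D

Nothing is required for H, G and B. H is listed later → H first.
G and B are both available; G is listed later → G.
E now also ready, so the ready set is {E, B}; E is listed later → E.
That leaves B as the only ready step → B.
J and F are both available; J is listed later → J.
Ready: F and C. F is listed later → F.
That leaves C as the only ready step → C.
That leaves A as the only ready step → A.
I is the only step now ready → I.
Next only D has its prerequisites met → D.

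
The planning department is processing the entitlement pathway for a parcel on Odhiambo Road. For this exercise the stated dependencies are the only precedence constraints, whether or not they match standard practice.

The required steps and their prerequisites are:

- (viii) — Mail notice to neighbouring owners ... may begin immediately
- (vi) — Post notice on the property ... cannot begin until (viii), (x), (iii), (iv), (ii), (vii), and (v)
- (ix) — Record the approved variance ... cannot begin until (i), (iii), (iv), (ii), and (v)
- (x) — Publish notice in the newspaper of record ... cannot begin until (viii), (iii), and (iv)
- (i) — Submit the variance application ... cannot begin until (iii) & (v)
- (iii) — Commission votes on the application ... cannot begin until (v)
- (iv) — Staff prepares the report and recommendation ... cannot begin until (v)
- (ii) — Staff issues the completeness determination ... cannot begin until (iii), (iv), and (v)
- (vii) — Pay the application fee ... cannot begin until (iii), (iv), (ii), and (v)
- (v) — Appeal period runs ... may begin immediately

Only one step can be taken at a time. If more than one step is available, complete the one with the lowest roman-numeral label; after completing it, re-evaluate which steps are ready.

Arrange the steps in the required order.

(v) and (viii) have no prerequisites; (v) has the earlier label, so (v) is first.
(iii), (iv) and (viii) are all available; (iii) has the earlier label → (iii).
(i) now also ready, so the ready set is {(i), (iv), (viii)}; (i) has the earlier label → (i).
Ready: (iv) and (viii). (iv) has the earlier label → (iv).
(ii) now also ready, so the ready set is {(ii), (viii)}; (ii) has the earlier label → (ii).
Now (vii), (viii) and (ix) have their prerequisites met. (vii) has the earlier label, so (vii) next.
Ready: (viii) and (ix). (viii) has the earlier label → (viii).
Now (ix) and (x) have their prerequisites met. (ix) has the earlier label, so (ix) next.
Next only (x) has its prerequisites met → (x).
(vi) is the only step now ready → (vi).

(v) → (iii) → (i) → (iv) → (ii) → (vii) → (viii) → (ix) → (x) → (vi)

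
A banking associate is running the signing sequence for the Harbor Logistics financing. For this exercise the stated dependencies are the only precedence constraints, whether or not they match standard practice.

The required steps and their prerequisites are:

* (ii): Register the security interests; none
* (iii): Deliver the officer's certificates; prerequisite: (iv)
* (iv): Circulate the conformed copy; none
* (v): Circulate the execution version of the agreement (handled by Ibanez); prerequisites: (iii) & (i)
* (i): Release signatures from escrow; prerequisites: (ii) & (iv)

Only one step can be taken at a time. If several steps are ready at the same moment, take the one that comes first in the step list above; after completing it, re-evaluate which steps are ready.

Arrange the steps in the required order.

(ii), (iv), (iii), (i), (v)

(ii) and (iv) have no prerequisites; (ii) is listed earlier, so (ii) is first.
(iv) is the only step now ready → (iv).
Now (iii) and (i) have their prerequisites met. (iii) is listed earlier, so (iii) next.
(i) needed (ii) and (iv), now all done → (i).
(v) is the only step now ready → (v).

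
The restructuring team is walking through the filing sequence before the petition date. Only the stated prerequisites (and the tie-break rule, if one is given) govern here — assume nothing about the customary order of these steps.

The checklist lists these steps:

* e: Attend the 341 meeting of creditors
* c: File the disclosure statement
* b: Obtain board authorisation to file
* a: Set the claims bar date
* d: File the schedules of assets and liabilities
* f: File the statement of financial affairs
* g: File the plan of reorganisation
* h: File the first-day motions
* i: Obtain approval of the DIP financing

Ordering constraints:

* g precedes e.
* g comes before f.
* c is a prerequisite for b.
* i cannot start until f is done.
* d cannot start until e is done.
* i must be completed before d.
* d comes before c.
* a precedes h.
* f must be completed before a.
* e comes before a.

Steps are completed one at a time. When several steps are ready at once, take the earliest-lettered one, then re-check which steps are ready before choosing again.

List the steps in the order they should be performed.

g, e, f, a, h, i, d, c, b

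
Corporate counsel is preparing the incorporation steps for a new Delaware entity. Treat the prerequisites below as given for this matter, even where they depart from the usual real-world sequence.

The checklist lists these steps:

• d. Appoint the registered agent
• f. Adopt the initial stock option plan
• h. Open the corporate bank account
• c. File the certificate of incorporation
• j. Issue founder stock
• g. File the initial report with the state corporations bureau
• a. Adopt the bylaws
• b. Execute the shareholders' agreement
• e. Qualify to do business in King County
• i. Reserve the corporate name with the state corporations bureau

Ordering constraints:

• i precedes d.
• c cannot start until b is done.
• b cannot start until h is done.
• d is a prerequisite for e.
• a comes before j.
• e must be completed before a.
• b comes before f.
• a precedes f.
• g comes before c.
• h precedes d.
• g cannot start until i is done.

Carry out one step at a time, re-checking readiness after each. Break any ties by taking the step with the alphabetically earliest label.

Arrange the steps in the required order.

Nothing is required for h and i. h has the earlier label → h first.
Ready: b and i. b has the earlier label → b.
Next only i has its prerequisites met → i.
d and g are both available; d has the earlier label → d.
e now also ready, so the ready set is {e, g}; e has the earlier label → e.
Now a and g have their prerequisites met. a has the earlier label, so a next.
f and j now also ready, so the ready set is {f, g, j}; f has the earlier label → f.
g and j are both available; g has the earlier label → g.
c now also ready, so the ready set is {c, j}; c has the earlier label → c.
Next only j has its prerequisites met → j.

h, b, i, d, e, a, f, g, c, j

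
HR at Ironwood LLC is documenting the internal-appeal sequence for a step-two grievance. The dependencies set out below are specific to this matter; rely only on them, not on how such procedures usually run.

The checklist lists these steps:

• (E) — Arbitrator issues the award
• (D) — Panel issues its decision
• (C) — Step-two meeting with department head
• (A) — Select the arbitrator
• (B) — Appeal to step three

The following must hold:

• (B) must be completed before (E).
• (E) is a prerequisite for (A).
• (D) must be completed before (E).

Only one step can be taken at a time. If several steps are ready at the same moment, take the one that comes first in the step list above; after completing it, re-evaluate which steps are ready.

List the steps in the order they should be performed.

(D), (C), (B), (E), (A)

(D), (C) and (B) have no prerequisites; (D) is listed earlier, so (D) is first.
Ready: (C) and (B). (C) is listed earlier → (C).
Next only (B) has its prerequisites met → (B).
(E) needed (D) and (B), now all done → (E).
Next only (A) has its prerequisites met → (A).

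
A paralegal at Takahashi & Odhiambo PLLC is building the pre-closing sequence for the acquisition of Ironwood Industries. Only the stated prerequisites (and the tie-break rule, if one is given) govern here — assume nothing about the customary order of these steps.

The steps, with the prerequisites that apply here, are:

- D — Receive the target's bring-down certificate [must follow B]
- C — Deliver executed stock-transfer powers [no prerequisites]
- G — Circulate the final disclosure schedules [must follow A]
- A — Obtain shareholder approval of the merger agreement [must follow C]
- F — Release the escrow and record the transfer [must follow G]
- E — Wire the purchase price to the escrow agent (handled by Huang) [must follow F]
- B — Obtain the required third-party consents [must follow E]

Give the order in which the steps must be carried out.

C A G F E B D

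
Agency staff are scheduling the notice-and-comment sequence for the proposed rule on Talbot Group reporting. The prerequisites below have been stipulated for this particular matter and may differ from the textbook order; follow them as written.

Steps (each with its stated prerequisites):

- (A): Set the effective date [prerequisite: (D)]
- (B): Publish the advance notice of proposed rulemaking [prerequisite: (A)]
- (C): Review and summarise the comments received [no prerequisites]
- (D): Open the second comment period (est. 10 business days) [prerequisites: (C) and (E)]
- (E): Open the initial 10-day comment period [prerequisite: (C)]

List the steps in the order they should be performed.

(C), (E), (D), (A), (B)

(C) has no prerequisites → (C) first.
(E) is the only step now ready → (E).
That leaves (D) as the only ready step → (D).
(A) needed (D), now all done → (A).
That leaves (B) as the only ready step → (B).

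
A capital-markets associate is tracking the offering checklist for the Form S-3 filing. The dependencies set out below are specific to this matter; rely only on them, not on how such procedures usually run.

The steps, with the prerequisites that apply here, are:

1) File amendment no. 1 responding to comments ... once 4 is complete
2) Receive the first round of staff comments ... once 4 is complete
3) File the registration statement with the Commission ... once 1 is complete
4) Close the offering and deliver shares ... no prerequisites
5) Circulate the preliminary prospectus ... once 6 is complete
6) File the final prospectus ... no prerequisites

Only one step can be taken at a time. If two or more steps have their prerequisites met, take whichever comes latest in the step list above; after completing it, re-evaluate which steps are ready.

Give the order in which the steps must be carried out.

Nothing is required for 6 and 4. 6 is listed later → 6 first.
5 now also ready, so the ready set is {5, 4}; 5 is listed later → 5.
4 is the only step now ready → 4.
Ready: 2 and 1. 2 is listed later → 2.
Next only 1 has its prerequisites met → 1.
Next only 3 has its prerequisites met → 3.

6, 5, 4, 2, 1, 3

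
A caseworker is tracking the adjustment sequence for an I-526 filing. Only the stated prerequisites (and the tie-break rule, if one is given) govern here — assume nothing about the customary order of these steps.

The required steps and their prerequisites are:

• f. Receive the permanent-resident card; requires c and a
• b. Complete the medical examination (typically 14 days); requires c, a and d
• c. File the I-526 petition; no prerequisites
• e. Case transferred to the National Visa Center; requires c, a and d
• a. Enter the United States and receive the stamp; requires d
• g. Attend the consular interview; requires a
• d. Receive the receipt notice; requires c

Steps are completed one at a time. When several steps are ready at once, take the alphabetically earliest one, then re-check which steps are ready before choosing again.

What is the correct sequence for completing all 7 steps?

c d a b e f g

c has no prerequisites → c first.
d needed c, now all done → d.
That leaves a as the only ready step → a.
b, e, f and g are all available; b has the earlier label → b.
Now e, f and g have their prerequisites met. e has the earlier label, so e next.
f and g are both available; f has the earlier label → f.
g needed a, now all done → g.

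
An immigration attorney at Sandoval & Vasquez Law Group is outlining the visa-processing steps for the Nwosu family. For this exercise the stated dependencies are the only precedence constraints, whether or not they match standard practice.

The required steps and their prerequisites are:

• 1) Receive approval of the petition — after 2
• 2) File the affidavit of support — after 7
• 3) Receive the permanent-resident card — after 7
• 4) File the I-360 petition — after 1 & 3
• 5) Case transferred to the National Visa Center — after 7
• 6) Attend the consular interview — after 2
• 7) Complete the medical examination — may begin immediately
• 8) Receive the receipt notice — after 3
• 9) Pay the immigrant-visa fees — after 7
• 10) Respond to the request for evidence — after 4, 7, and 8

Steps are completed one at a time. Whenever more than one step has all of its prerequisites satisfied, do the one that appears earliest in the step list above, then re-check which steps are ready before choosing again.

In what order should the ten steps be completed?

7 2 1 3 4 5 6 8 9 10

7 is the only step with nothing outstanding, so it goes first.
Ready: 2, 3, 5 and 9. 2 is listed earlier → 2.
1 and 6 now also ready, so the ready set is {1, 3, 5, 6, 9}; 1 is listed earlier → 1.
Ready: 3, 5, 6 and 9. 3 is listed earlier → 3.
4 and 8 now also ready, so the ready set is {4, 5, 6, 8, 9}; 4 is listed earlier → 4.
Now 5, 6, 8 and 9 have their prerequisites met. 5 is listed earlier, so 5 next.
Now 6, 8 and 9 have their prerequisites met. 6 is listed earlier, so 6 next.
Ready: 8 and 9. 8 is listed earlier → 8.
Now 9 and 10 have their prerequisites met. 9 is listed earlier, so 9 next.
10 is the only step now ready → 10.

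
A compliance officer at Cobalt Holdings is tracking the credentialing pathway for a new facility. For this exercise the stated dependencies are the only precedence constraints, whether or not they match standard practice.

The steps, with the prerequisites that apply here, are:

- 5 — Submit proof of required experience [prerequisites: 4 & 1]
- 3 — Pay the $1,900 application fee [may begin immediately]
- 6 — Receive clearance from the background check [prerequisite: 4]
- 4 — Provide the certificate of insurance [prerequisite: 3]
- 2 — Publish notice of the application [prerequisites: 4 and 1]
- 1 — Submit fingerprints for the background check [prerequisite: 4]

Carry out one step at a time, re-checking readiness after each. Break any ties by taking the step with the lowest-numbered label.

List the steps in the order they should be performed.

3 has no prerequisites → 3 first.
4 is the only step now ready → 4.
Ready: 1 and 6. 1 has the earlier label → 1.
2 and 5 now also ready, so the ready set is {2, 5, 6}; 2 has the earlier label → 2.
Ready: 5 and 6. 5 has the earlier label → 5.
6 needed 4, now all done → 6.

3, 4, 1, 2, 5, 6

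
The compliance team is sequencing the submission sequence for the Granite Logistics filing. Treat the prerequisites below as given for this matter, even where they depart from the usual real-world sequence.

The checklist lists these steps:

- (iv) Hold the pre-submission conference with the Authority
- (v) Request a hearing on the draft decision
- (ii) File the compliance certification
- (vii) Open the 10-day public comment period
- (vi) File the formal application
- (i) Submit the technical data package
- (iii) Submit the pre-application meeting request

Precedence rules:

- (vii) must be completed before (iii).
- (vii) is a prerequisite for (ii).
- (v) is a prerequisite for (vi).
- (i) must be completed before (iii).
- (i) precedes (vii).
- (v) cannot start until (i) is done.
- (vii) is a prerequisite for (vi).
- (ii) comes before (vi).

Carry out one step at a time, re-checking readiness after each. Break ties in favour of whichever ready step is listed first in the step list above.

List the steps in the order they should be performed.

(iv), (i), (v), (vii), (ii), (vi), (iii)

Nothing is required for (iv) and (i). (iv) is listed earlier → (iv) first.
That leaves (i) as the only ready step → (i).
(v) and (vii) are both available; (v) is listed earlier → (v).
(vii) needed (i), now all done → (vii).
Now (ii) and (iii) have their prerequisites met. (ii) is listed earlier, so (ii) next.
(vi) now also ready, so the ready set is {(vi), (iii)}; (vi) is listed earlier → (vi).
Next only (iii) has its prerequisites met → (iii).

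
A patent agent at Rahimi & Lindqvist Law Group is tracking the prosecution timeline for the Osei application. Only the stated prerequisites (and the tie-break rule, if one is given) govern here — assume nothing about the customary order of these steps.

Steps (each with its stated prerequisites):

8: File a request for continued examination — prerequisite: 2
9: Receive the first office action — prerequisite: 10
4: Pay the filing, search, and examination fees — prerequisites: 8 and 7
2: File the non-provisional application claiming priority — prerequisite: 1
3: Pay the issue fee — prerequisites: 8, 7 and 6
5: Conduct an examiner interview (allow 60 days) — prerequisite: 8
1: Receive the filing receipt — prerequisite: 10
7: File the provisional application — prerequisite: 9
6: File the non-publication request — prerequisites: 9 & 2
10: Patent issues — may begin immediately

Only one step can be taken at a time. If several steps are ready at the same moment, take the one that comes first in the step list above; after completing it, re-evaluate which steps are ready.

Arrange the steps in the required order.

10, 9, 1, 2, 8, 5, 7, 4, 6, 3

10 is the only step with nothing outstanding, so it goes first.
Ready: 9 and 1. 9 is listed earlier → 9.
7 now also ready, so the ready set is {1, 7}; 1 is listed earlier → 1.
2 now also ready, so the ready set is {2, 7}; 2 is listed earlier → 2.
Now 8, 7 and 6 have their prerequisites met. 8 is listed earlier, so 8 next.
Now 5, 7 and 6 have their prerequisites met. 5 is listed earlier, so 5 next.
7 and 6 are both available; 7 is listed earlier → 7.
Ready: 4 and 6. 4 is listed earlier → 4.
6 is the only step now ready → 6.
Next only 3 has its prerequisites met → 3.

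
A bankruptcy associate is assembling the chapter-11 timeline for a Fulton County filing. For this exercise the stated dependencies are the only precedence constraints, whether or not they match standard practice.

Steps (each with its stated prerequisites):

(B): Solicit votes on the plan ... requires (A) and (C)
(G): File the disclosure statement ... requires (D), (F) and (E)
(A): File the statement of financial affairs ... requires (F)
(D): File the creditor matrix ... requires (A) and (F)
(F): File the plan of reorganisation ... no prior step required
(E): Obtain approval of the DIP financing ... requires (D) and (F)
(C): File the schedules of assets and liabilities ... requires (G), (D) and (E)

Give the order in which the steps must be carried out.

(F), (A), (D), (E), (G), (C), (B)

(F) is the only step with nothing outstanding, so it goes first.
(A) needed (F), now all done → (A).
(D) needed (A) and (F), now all done → (D).
(E) is the only step now ready → (E).
That leaves (G) as the only ready step → (G).
(C) needed (G), (D) and (E), now all done → (C).
(B) needed (A) and (C), now all done → (B).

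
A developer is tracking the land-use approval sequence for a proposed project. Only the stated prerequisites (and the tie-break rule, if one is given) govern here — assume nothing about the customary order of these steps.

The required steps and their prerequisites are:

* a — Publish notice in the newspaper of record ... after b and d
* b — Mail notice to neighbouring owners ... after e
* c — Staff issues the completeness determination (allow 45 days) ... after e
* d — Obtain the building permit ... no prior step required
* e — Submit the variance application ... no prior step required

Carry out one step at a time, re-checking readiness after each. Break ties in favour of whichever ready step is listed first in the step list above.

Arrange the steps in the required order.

Nothing is required for d and e. d is listed earlier → d first.
That leaves e as the only ready step → e.
Ready: b and c. b is listed earlier → b.
a and c are both available; a is listed earlier → a.
Next only c has its prerequisites met → c.

d, e, b, a, c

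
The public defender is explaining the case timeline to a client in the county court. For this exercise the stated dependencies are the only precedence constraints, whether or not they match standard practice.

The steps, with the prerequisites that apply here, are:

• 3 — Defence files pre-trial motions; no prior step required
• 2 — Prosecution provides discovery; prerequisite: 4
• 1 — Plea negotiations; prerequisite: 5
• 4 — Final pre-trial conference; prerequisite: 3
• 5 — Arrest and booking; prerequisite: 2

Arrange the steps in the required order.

3 4 2 5 1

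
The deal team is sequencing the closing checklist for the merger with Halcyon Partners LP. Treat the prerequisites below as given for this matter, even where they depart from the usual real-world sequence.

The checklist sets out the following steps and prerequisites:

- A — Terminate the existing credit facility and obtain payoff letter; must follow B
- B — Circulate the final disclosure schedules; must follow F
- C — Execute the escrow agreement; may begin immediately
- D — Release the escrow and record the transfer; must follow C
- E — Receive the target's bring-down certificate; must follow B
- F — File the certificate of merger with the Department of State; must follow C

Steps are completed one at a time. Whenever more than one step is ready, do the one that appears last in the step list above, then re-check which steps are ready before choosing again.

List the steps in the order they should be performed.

C has no prerequisites → C first.
Now F and D have their prerequisites met. F is listed later, so F next.
Now D and B have their prerequisites met. D is listed later, so D next.
B is the only step now ready → B.
E and A are both available; E is listed later → E.
A is the only step now ready → A.

C, F, D, B, E, A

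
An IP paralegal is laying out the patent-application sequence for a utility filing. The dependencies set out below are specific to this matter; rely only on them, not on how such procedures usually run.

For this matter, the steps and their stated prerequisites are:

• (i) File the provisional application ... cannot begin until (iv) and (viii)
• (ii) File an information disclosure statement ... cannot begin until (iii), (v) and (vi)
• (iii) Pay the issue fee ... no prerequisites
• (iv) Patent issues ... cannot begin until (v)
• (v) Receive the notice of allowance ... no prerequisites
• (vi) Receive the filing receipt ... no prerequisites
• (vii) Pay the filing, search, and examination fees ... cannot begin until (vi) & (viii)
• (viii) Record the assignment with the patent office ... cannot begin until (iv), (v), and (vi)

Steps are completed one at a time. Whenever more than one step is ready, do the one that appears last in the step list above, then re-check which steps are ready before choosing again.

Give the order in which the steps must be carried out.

(vi) → (v) → (iv) → (viii) → (vii) → (iii) → (ii) → (i)

(vi), (v) and (iii) have no prerequisites; (vi) is listed later, so (vi) is first.
Now (v) and (iii) have their prerequisites met. (v) is listed later, so (v) next.
(iv) now also ready, so the ready set is {(iv), (iii)}; (iv) is listed later → (iv).
(viii) now also ready, so the ready set is {(viii), (iii)}; (viii) is listed later → (viii).
(vii), (iii) and (i) are all available; (vii) is listed later → (vii).
(iii) and (i) are both available; (iii) is listed later → (iii).
Ready: (ii) and (i). (ii) is listed later → (ii).
Next only (i) has its prerequisites met → (i).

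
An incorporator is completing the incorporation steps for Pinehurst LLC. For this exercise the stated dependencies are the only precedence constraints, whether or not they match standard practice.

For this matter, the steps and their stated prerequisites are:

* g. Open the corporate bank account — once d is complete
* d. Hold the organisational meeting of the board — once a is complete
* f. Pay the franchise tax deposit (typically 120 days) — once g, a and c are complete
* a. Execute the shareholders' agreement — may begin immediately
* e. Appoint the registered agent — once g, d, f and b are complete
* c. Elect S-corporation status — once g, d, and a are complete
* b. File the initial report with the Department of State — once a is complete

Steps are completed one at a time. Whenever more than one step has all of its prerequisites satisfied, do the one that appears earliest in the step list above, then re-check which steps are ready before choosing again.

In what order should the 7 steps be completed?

a d g c f b e

a has no prerequisites → a first.
Ready: d and b. d is listed earlier → d.
g now also ready, so the ready set is {g, b}; g is listed earlier → g.
c now also ready, so the ready set is {c, b}; c is listed earlier → c.
Ready: f and b. f is listed earlier → f.
b needed a, now all done → b.
e needed g, d, f and b, now all done → e.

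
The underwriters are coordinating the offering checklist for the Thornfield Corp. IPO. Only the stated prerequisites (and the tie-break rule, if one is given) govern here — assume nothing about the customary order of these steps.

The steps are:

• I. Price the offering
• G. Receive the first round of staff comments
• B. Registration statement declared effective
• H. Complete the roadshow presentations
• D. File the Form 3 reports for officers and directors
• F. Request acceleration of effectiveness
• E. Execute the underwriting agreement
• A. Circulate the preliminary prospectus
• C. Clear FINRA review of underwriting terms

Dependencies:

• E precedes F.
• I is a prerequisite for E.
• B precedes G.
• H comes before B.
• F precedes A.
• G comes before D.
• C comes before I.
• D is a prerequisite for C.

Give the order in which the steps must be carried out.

H has no prerequisites → H first.
Next only B has its prerequisites met → B.
Next only G has its prerequisites met → G.
That leaves D as the only ready step → D.
Next only C has its prerequisites met → C.
That leaves I as the only ready step → I.
Next only E has its prerequisites met → E.
F needed E, now all done → F.
A needed F, now all done → A.

H, B, G, D, C, I, E, F, A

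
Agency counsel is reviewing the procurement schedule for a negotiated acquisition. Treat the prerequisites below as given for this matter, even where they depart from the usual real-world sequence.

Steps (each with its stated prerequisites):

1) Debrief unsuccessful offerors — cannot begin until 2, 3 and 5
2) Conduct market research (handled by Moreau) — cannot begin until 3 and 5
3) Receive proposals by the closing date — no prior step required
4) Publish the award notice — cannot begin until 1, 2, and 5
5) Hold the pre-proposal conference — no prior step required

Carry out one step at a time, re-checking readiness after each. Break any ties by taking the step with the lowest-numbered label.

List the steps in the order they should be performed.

Nothing is required for 3 and 5. 3 has the earlier label → 3 first.
5 is the only step now ready → 5.
Next only 2 has its prerequisites met → 2.
That leaves 1 as the only ready step → 1.
4 needed 1, 2 and 5, now all done → 4.

3 5 2 1 4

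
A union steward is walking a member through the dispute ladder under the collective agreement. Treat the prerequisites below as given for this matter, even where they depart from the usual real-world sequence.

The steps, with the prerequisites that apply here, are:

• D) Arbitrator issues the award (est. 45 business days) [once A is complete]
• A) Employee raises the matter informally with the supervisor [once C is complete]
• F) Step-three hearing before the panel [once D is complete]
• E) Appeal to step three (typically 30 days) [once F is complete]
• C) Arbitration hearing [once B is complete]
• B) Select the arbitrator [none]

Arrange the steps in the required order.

B, C, A, D, F, E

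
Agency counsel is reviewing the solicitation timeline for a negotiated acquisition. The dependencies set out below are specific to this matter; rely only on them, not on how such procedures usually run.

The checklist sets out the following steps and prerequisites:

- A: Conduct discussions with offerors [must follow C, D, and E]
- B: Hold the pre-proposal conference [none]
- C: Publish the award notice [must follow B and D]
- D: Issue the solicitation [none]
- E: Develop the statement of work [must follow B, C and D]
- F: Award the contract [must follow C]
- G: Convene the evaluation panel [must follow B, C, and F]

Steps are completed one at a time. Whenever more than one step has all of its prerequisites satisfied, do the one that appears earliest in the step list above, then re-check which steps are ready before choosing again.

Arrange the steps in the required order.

B and D have no prerequisites; B is listed earlier, so B is first.
D is the only step now ready → D.
That leaves C as the only ready step → C.
Ready: E and F. E is listed earlier → E.
Ready: A and F. A is listed earlier → A.
F needed C, now all done → F.
G is the only step now ready → G.

B, D, C, E, A, F, G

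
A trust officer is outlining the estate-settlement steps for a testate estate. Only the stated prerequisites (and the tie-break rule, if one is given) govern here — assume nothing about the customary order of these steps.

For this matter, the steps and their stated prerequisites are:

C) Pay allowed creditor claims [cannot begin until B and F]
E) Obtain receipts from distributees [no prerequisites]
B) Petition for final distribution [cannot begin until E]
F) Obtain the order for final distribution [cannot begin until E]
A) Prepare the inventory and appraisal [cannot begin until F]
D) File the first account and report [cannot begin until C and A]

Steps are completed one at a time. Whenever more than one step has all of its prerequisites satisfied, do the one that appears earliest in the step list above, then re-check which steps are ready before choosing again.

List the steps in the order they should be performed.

E, B, F, C, A, D

E has no prerequisites → E first.
Now B and F have their prerequisites met. B is listed earlier, so B next.
That leaves F as the only ready step → F.
Ready: C and A. C is listed earlier → C.
That leaves A as the only ready step → A.
That leaves D as the only ready step → D.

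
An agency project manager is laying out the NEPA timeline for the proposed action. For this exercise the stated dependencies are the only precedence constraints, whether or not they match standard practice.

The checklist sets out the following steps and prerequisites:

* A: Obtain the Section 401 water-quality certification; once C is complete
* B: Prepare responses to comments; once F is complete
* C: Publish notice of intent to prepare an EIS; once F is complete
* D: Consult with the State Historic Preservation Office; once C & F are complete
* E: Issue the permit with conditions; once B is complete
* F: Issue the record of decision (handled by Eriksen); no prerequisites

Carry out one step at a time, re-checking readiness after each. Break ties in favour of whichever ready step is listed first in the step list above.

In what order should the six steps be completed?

F has no prerequisites → F first.
Now B and C have their prerequisites met. B is listed earlier, so B next.
E now also ready, so the ready set is {C, E}; C is listed earlier → C.
A and D now also ready, so the ready set is {A, D, E}; A is listed earlier → A.
D and E are both available; D is listed earlier → D.
Next only E has its prerequisites met → E.

F, B, C, A, D, E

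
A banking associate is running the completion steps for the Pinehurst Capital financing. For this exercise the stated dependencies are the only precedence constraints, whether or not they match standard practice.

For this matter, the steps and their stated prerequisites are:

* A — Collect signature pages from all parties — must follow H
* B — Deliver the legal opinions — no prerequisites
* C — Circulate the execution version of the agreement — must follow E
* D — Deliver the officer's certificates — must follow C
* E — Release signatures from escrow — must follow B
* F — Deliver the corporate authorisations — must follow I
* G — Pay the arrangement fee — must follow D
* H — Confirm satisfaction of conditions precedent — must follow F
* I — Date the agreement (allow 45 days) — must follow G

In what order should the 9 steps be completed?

B E C D G I F H A

B is the only step with nothing outstanding, so it goes first.
E needed B, now all done → E.
C is the only step now ready → C.
Next only D has its prerequisites met → D.
Next only G has its prerequisites met → G.
I is the only step now ready → I.
That leaves F as the only ready step → F.
H needed F, now all done → H.
A needed H, now all done → A.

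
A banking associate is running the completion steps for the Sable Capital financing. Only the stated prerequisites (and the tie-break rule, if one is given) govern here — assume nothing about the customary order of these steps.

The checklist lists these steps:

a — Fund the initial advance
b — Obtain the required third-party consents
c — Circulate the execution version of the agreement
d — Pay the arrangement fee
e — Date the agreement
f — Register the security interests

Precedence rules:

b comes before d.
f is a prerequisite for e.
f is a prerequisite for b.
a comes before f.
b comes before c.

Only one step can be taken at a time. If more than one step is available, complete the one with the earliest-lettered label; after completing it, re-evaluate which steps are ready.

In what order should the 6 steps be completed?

a has no prerequisites → a first.
f needed a, now all done → f.
b and e are both available; b has the earlier label → b.
Ready: c, d and e. c has the earlier label → c.
d and e are both available; d has the earlier label → d.
That leaves e as the only ready step → e.

a f b c d e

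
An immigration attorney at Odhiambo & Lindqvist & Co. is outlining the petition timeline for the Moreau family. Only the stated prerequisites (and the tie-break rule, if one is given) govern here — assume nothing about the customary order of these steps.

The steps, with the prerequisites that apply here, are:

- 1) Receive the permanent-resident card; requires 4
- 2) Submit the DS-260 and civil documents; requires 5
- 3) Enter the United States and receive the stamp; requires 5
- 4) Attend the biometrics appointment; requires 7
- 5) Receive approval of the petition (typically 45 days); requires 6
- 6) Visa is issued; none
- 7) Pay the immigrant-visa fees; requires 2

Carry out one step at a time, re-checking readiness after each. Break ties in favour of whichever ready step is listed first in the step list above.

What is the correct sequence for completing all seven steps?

6 5 2 3 7 4 1

6 has no prerequisites → 6 first.
5 is the only step now ready → 5.
2 and 3 are both available; 2 is listed earlier → 2.
Ready: 3 and 7. 3 is listed earlier → 3.
7 needed 2, now all done → 7.
4 needed 7, now all done → 4.
1 needed 4, now all done → 1.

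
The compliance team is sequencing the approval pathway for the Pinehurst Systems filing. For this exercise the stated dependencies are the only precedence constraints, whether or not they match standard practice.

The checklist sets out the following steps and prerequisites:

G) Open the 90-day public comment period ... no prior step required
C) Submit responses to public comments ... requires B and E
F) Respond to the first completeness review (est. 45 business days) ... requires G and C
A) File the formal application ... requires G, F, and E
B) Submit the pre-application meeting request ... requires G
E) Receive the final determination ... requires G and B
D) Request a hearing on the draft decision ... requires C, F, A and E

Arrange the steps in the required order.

G has no prerequisites → G first.
B needed G, now all done → B.
Next only E has its prerequisites met → E.
C needed B and E, now all done → C.
F needed G and C, now all done → F.
That leaves A as the only ready step → A.
D needed C, F, A and E, now all done → D.

G → B → E → C → F → A → D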